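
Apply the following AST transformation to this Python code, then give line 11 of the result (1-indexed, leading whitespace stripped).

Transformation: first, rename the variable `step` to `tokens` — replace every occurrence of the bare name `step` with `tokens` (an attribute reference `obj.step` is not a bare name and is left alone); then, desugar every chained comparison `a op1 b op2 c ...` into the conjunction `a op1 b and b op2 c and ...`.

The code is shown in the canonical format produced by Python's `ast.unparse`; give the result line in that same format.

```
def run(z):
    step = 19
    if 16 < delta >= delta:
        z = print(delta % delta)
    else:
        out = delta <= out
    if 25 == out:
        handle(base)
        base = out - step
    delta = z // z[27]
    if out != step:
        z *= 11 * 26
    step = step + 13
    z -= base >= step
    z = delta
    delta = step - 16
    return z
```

Transformed code:
def run(z):
    tokens = 19
    if 16 < delta and delta >= delta:
        z = print(delta % delta)
    else:
        out = delta <= out
    if 25 == out:
        handle(base)
        base = out - tokens
    delta = z // z[27]
    if out != tokens:
        z *= 11 * 26
    tokens = tokens + 13
    z -= base >= tokens
    z = delta
    delta = tokens - 16
    return z

if out != tokens:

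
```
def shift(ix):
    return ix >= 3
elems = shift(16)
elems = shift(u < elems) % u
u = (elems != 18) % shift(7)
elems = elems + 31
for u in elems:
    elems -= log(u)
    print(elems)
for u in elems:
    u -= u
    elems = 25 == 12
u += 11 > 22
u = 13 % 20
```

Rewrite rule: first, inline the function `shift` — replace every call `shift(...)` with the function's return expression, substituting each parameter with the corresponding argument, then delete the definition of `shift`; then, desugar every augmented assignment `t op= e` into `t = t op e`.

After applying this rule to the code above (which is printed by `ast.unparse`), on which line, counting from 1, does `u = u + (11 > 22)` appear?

11

Transformed code:
elems = 16 >= 3
elems = ((u < elems) >= 3) % u
u = (elems != 18) % (7 >= 3)
elems = elems + 31
for u in elems:
    elems = elems - log(u)
    print(elems)
for u in elems:
    u = u - u
    elems = 25 == 12
u = u + (11 > 22)
u = 13 % 20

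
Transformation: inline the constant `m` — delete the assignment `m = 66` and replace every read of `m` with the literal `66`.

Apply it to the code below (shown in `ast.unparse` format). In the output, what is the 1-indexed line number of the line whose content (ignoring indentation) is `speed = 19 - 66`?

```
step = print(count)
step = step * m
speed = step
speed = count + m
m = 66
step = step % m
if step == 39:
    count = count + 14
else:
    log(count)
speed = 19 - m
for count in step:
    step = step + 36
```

Transformed code:
step = print(count)
step = step * 66
speed = step
speed = count + 66
step = step % 66
if step == 39:
    count = count + 14
else:
    log(count)
speed = 19 - 66
for count in step:
    step = step + 36

10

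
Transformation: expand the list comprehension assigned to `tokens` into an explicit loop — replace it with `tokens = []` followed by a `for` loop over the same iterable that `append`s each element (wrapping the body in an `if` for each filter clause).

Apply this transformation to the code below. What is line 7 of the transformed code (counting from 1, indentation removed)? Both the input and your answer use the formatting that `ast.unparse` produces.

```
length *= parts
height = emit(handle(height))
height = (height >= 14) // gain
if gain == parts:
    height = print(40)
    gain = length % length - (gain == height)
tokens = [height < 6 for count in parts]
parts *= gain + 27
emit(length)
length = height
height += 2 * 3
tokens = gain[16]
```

Transformed code:
length *= parts
height = emit(handle(height))
height = (height >= 14) // gain
if gain == parts:
    height = print(40)
    gain = length % length - (gain == height)
tokens = []
for count in parts:
    tokens.append(height < 6)
parts *= gain + 27
emit(length)
length = height
height += 2 * 3
tokens = gain[16]

tokens = []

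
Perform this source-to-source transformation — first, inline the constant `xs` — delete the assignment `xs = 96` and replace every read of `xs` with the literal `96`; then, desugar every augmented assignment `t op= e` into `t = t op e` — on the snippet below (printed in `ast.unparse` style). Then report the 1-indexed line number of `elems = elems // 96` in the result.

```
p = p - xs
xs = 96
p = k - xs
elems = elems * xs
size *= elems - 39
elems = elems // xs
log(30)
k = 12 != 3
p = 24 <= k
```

Transformed code:
p = p - 96
p = k - 96
elems = elems * 96
size = size * (elems - 39)
elems = elems // 96
log(30)
k = 12 != 3
p = 24 <= k

5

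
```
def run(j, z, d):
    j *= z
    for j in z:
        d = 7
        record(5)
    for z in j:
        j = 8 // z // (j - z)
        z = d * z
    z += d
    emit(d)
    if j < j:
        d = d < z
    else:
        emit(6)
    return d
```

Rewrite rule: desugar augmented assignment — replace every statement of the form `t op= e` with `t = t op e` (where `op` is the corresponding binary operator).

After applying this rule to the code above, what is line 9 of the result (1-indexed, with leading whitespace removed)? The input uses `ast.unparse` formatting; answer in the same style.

Transformed code:
def run(j, z, d):
    j = j * z
    for j in z:
        d = 7
        record(5)
    for z in j:
        j = 8 // z // (j - z)
        z = d * z
    z = z + d
    emit(d)
    if j < j:
        d = d < z
    else:
        emit(6)
    return d

z = z + d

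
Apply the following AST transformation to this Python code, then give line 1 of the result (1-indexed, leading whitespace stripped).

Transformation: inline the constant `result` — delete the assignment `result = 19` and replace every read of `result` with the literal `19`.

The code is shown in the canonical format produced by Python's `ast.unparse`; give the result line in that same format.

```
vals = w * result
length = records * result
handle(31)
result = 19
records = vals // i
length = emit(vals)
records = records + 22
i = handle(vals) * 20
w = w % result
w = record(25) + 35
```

Transformed code:
vals = w * 19
length = records * 19
handle(31)
records = vals // i
length = emit(vals)
records = records + 22
i = handle(vals) * 20
w = w % 19
w = record(25) + 35

vals = w * 19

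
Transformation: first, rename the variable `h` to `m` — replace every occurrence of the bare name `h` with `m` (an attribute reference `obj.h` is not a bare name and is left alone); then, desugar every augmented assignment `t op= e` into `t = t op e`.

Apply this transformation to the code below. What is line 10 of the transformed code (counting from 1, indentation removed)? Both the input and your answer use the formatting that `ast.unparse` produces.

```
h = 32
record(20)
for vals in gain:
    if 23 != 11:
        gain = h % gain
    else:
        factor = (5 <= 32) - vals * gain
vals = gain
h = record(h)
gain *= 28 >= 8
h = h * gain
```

gain = gain * (28 >= 8)

Transformed code:
m = 32
record(20)
for vals in gain:
    if 23 != 11:
        gain = m % gain
    else:
        factor = (5 <= 32) - vals * gain
vals = gain
m = record(m)
gain = gain * (28 >= 8)
m = m * gain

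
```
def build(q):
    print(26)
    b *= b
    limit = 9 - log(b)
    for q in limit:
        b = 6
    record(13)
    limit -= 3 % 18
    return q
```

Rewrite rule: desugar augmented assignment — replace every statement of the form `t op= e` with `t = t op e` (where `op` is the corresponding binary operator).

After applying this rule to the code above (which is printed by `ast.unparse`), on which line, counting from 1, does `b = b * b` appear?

Transformed code:
def build(q):
    print(26)
    b = b * b
    limit = 9 - log(b)
    for q in limit:
        b = 6
    record(13)
    limit = limit - 3 % 18
    return q

3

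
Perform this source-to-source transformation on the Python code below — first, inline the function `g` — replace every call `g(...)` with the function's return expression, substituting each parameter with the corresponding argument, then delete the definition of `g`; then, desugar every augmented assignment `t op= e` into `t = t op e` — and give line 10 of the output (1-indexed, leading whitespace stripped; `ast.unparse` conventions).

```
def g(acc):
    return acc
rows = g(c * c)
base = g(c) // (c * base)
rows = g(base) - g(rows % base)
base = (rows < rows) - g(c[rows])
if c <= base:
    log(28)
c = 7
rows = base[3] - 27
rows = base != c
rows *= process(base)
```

rows = rows * process(base)

Transformed code:
rows = c * c
base = c // (c * base)
rows = base - rows % base
base = (rows < rows) - c[rows]
if c <= base:
    log(28)
c = 7
rows = base[3] - 27
rows = base != c
rows = rows * process(base)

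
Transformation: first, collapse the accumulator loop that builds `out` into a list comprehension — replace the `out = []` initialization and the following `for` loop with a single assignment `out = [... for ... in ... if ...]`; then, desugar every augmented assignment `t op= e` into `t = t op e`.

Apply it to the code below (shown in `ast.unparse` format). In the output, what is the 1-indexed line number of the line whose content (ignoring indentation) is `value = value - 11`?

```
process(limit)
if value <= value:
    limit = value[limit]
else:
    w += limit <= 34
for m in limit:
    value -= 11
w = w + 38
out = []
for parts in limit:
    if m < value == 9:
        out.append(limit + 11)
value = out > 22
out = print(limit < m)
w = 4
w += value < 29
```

Transformed code:
process(limit)
if value <= value:
    limit = value[limit]
else:
    w = w + (limit <= 34)
for m in limit:
    value = value - 11
w = w + 38
out = [limit + 11 for parts in limit if m < value == 9]
value = out > 22
out = print(limit < m)
w = 4
w = w + (value < 29)

7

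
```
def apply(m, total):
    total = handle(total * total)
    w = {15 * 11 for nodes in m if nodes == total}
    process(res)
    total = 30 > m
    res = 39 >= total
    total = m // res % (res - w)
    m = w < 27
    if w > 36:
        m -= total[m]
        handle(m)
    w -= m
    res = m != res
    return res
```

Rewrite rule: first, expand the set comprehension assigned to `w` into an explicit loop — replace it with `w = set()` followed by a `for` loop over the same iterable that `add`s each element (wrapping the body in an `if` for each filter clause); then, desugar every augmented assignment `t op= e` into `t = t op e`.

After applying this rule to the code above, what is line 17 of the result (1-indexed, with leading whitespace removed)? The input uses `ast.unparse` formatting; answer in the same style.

Transformed code:
def apply(m, total):
    total = handle(total * total)
    w = set()
    for nodes in m:
        if nodes == total:
            w.add(15 * 11)
    process(res)
    total = 30 > m
    res = 39 >= total
    total = m // res % (res - w)
    m = w < 27
    if w > 36:
        m = m - total[m]
        handle(m)
    w = w - m
    res = m != res
    return res

return res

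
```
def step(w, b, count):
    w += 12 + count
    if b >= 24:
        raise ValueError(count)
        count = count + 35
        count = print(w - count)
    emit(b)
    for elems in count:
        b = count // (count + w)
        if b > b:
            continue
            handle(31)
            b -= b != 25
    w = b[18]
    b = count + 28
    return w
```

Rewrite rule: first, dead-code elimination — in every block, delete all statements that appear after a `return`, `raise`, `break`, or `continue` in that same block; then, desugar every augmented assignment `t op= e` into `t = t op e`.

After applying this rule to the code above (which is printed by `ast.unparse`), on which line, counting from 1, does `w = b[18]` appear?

Transformed code:
def step(w, b, count):
    w = w + (12 + count)
    if b >= 24:
        raise ValueError(count)
    emit(b)
    for elems in count:
        b = count // (count + w)
        if b > b:
            continue
    w = b[18]
    b = count + 28
    return w

10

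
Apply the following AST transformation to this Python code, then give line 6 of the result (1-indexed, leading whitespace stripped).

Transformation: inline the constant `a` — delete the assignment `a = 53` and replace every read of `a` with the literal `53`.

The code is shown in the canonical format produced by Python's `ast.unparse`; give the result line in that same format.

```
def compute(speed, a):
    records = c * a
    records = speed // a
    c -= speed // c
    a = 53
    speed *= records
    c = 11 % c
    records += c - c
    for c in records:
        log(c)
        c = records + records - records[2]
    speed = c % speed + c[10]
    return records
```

Transformed code:
def compute(speed, a):
    records = c * 53
    records = speed // 53
    c -= speed // c
    speed *= records
    c = 11 % c
    records += c - c
    for c in records:
        log(c)
        c = records + records - records[2]
    speed = c % speed + c[10]
    return records

c = 11 % c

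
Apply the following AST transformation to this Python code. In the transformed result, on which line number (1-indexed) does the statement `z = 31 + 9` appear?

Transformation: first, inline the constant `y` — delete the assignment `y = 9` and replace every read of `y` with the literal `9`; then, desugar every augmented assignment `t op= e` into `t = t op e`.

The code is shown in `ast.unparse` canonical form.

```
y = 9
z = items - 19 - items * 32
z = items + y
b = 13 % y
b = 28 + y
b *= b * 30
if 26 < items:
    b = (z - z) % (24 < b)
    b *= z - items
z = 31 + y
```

9

Transformed code:
z = items - 19 - items * 32
z = items + 9
b = 13 % 9
b = 28 + 9
b = b * (b * 30)
if 26 < items:
    b = (z - z) % (24 < b)
    b = b * (z - items)
z = 31 + 9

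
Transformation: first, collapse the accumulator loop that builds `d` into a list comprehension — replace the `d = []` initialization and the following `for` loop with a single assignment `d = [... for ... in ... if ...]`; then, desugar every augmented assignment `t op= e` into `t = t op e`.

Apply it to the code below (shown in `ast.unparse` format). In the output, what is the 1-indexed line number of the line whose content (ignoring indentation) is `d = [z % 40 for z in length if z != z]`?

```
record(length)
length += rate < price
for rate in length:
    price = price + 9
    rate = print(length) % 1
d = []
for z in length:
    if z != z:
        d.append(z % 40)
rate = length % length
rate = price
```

Transformed code:
record(length)
length = length + (rate < price)
for rate in length:
    price = price + 9
    rate = print(length) % 1
d = [z % 40 for z in length if z != z]
rate = length % length
rate = price

6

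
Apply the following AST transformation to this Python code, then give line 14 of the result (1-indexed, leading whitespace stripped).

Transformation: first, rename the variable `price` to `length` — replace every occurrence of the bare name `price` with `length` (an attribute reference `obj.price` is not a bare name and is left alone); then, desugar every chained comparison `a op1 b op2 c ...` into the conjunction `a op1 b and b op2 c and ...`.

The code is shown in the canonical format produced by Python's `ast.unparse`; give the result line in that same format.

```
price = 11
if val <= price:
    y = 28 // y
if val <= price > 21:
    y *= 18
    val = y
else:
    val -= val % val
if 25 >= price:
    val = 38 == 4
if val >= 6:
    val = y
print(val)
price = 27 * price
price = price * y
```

Transformed code:
length = 11
if val <= length:
    y = 28 // y
if val <= length and length > 21:
    y *= 18
    val = y
else:
    val -= val % val
if 25 >= length:
    val = 38 == 4
if val >= 6:
    val = y
print(val)
length = 27 * length
length = length * y

length = 27 * length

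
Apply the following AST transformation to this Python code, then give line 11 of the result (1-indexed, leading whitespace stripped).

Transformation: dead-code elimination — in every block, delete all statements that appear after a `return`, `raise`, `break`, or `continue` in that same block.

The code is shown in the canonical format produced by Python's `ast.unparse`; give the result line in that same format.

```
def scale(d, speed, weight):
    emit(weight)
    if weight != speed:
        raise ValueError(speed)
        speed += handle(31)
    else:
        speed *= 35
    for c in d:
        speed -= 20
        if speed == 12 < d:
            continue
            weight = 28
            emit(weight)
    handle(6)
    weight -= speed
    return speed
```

handle(6)

Transformed code:
def scale(d, speed, weight):
    emit(weight)
    if weight != speed:
        raise ValueError(speed)
    else:
        speed *= 35
    for c in d:
        speed -= 20
        if speed == 12 < d:
            continue
    handle(6)
    weight -= speed
    return speed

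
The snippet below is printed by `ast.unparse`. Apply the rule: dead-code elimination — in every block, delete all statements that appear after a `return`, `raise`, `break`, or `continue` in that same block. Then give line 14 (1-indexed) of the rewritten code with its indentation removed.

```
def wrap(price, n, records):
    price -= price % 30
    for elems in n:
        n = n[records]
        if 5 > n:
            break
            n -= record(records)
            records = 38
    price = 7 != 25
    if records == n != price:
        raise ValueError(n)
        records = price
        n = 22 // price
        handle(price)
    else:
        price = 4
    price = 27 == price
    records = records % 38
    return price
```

return price

Transformed code:
def wrap(price, n, records):
    price -= price % 30
    for elems in n:
        n = n[records]
        if 5 > n:
            break
    price = 7 != 25
    if records == n != price:
        raise ValueError(n)
    else:
        price = 4
    price = 27 == price
    records = records % 38
    return price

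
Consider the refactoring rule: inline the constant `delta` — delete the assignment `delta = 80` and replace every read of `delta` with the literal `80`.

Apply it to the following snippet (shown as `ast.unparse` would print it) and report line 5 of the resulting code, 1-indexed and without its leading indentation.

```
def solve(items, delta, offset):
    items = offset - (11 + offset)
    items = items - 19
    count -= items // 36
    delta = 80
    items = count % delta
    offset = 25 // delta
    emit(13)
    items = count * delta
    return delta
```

Transformed code:
def solve(items, delta, offset):
    items = offset - (11 + offset)
    items = items - 19
    count -= items // 36
    items = count % 80
    offset = 25 // 80
    emit(13)
    items = count * 80
    return 80

items = count % 80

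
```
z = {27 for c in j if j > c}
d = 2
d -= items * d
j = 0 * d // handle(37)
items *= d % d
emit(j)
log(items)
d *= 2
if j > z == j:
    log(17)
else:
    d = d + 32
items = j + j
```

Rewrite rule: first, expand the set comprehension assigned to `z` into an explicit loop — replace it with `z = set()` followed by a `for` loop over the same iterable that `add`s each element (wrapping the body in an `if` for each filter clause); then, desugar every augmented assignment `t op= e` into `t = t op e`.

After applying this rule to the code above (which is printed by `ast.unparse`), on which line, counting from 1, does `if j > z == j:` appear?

Transformed code:
z = set()
for c in j:
    if j > c:
        z.add(27)
d = 2
d = d - items * d
j = 0 * d // handle(37)
items = items * (d % d)
emit(j)
log(items)
d = d * 2
if j > z == j:
    log(17)
else:
    d = d + 32
items = j + j

12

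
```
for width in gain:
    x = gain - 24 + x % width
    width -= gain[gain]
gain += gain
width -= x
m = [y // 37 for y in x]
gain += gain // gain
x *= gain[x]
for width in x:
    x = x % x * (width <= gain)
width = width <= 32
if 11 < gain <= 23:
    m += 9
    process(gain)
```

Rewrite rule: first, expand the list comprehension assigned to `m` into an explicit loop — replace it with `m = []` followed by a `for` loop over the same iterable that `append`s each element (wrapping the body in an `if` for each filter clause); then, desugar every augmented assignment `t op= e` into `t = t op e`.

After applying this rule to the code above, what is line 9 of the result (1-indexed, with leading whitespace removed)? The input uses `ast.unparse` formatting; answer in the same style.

gain = gain + gain // gain

Transformed code:
for width in gain:
    x = gain - 24 + x % width
    width = width - gain[gain]
gain = gain + gain
width = width - x
m = []
for y in x:
    m.append(y // 37)
gain = gain + gain // gain
x = x * gain[x]
for width in x:
    x = x % x * (width <= gain)
width = width <= 32
if 11 < gain <= 23:
    m = m + 9
    process(gain)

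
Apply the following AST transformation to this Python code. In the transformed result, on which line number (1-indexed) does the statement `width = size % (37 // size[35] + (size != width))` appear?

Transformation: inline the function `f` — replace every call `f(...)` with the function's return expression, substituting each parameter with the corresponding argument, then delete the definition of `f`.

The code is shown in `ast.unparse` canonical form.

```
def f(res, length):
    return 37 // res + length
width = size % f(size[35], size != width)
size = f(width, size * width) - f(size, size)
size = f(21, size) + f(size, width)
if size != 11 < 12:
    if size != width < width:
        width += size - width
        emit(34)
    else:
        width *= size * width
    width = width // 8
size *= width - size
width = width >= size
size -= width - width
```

1

Transformed code:
width = size % (37 // size[35] + (size != width))
size = 37 // width + size * width - (37 // size + size)
size = 37 // 21 + size + (37 // size + width)
if size != 11 < 12:
    if size != width < width:
        width += size - width
        emit(34)
    else:
        width *= size * width
    width = width // 8
size *= width - size
width = width >= size
size -= width - width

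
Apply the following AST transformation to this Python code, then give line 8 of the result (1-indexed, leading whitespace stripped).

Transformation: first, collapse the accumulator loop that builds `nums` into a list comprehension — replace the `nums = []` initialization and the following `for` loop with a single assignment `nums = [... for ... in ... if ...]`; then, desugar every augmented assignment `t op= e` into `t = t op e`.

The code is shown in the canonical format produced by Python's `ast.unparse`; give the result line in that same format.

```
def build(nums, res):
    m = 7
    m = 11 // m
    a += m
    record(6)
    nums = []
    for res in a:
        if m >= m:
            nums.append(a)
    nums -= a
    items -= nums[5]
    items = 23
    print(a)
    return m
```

items = items - nums[5]

Transformed code:
def build(nums, res):
    m = 7
    m = 11 // m
    a = a + m
    record(6)
    nums = [a for res in a if m >= m]
    nums = nums - a
    items = items - nums[5]
    items = 23
    print(a)
    return m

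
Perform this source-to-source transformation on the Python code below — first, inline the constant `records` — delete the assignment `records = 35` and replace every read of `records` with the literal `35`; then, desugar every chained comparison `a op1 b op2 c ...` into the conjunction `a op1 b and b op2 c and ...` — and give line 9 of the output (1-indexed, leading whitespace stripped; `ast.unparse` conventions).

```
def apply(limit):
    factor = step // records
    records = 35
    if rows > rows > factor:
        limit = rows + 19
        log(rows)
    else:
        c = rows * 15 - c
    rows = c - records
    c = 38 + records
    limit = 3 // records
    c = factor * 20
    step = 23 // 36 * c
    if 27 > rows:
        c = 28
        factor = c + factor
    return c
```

Transformed code:
def apply(limit):
    factor = step // 35
    if rows > rows and rows > factor:
        limit = rows + 19
        log(rows)
    else:
        c = rows * 15 - c
    rows = c - 35
    c = 38 + 35
    limit = 3 // 35
    c = factor * 20
    step = 23 // 36 * c
    if 27 > rows:
        c = 28
        factor = c + factor
    return c

c = 38 + 35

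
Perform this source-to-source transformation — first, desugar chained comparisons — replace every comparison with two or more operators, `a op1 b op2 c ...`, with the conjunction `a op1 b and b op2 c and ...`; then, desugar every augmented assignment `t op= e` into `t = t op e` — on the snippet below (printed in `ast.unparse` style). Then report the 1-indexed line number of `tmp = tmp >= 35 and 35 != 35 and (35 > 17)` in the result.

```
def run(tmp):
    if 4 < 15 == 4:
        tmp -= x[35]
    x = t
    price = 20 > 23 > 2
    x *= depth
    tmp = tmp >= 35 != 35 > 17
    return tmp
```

7

Transformed code:
def run(tmp):
    if 4 < 15 and 15 == 4:
        tmp = tmp - x[35]
    x = t
    price = 20 > 23 and 23 > 2
    x = x * depth
    tmp = tmp >= 35 and 35 != 35 and (35 > 17)
    return tmp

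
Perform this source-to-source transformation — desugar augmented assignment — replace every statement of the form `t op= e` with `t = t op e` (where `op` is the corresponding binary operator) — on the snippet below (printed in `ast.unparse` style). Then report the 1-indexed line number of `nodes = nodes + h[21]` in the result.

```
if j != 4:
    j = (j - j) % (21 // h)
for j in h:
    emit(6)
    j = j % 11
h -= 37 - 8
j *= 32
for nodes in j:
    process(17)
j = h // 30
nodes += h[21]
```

Transformed code:
if j != 4:
    j = (j - j) % (21 // h)
for j in h:
    emit(6)
    j = j % 11
h = h - (37 - 8)
j = j * 32
for nodes in j:
    process(17)
j = h // 30
nodes = nodes + h[21]

11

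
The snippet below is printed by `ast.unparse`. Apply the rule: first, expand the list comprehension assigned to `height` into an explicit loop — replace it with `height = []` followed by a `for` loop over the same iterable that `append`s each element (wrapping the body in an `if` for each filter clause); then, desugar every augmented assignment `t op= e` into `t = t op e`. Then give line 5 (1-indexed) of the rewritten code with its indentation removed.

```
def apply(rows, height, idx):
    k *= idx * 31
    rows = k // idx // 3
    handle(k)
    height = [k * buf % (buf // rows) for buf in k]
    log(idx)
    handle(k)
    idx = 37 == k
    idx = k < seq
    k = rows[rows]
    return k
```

Transformed code:
def apply(rows, height, idx):
    k = k * (idx * 31)
    rows = k // idx // 3
    handle(k)
    height = []
    for buf in k:
        height.append(k * buf % (buf // rows))
    log(idx)
    handle(k)
    idx = 37 == k
    idx = k < seq
    k = rows[rows]
    return k

height = []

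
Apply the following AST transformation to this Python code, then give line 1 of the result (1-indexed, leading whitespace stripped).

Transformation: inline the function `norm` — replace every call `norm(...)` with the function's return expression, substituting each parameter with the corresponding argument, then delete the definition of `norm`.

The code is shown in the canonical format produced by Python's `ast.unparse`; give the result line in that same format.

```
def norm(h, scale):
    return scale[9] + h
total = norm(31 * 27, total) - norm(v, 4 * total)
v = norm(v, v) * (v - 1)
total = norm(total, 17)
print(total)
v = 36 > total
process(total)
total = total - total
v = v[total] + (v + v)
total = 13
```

Transformed code:
total = total[9] + 31 * 27 - ((4 * total)[9] + v)
v = (v[9] + v) * (v - 1)
total = 17[9] + total
print(total)
v = 36 > total
process(total)
total = total - total
v = v[total] + (v + v)
total = 13

total = total[9] + 31 * 27 - ((4 * total)[9] + v)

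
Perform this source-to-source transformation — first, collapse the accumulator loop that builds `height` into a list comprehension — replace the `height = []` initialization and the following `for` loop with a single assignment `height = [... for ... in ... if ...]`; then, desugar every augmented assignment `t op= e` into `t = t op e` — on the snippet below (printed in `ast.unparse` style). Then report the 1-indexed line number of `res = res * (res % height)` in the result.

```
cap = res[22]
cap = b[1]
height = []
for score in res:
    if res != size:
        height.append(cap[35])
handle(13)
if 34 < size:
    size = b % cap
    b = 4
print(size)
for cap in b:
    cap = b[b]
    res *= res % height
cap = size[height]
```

Transformed code:
cap = res[22]
cap = b[1]
height = [cap[35] for score in res if res != size]
handle(13)
if 34 < size:
    size = b % cap
    b = 4
print(size)
for cap in b:
    cap = b[b]
    res = res * (res % height)
cap = size[height]

11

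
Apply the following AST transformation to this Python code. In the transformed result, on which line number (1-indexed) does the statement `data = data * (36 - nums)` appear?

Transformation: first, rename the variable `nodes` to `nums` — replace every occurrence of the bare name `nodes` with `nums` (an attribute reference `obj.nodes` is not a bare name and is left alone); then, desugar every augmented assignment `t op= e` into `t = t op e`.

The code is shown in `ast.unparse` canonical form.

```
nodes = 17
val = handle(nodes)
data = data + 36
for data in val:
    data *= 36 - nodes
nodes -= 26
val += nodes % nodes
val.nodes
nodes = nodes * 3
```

Transformed code:
nums = 17
val = handle(nums)
data = data + 36
for data in val:
    data = data * (36 - nums)
nums = nums - 26
val = val + nums % nums
val.nodes
nums = nums * 3

5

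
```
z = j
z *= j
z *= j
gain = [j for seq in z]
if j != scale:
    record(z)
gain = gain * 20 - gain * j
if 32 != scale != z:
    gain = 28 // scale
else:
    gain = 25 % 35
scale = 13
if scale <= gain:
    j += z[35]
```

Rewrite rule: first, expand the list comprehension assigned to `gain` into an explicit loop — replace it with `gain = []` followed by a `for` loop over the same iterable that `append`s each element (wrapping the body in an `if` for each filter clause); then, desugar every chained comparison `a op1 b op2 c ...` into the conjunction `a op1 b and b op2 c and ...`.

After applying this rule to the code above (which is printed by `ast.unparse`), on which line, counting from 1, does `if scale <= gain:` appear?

15

Transformed code:
z = j
z *= j
z *= j
gain = []
for seq in z:
    gain.append(j)
if j != scale:
    record(z)
gain = gain * 20 - gain * j
if 32 != scale and scale != z:
    gain = 28 // scale
else:
    gain = 25 % 35
scale = 13
if scale <= gain:
    j += z[35]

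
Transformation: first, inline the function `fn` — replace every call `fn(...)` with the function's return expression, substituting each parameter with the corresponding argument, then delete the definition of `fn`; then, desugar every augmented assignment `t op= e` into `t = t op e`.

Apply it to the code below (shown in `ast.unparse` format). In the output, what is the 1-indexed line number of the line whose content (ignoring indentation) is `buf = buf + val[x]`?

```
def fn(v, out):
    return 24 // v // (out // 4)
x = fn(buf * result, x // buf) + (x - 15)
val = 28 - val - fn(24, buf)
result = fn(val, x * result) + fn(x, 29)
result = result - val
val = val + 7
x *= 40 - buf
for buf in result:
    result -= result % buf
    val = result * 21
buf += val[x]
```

Transformed code:
x = 24 // (buf * result) // (x // buf // 4) + (x - 15)
val = 28 - val - 24 // 24 // (buf // 4)
result = 24 // val // (x * result // 4) + 24 // x // (29 // 4)
result = result - val
val = val + 7
x = x * (40 - buf)
for buf in result:
    result = result - result % buf
    val = result * 21
buf = buf + val[x]

10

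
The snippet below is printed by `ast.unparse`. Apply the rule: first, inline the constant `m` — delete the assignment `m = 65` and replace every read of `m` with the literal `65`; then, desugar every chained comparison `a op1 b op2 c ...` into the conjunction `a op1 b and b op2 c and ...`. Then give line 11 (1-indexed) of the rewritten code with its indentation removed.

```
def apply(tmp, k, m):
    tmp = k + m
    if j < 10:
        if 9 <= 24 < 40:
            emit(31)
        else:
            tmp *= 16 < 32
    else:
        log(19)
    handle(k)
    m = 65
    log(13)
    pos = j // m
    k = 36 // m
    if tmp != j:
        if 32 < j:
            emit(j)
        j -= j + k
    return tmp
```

Transformed code:
def apply(tmp, k, m):
    tmp = k + 65
    if j < 10:
        if 9 <= 24 and 24 < 40:
            emit(31)
        else:
            tmp *= 16 < 32
    else:
        log(19)
    handle(k)
    log(13)
    pos = j // 65
    k = 36 // 65
    if tmp != j:
        if 32 < j:
            emit(j)
        j -= j + k
    return tmp

log(13)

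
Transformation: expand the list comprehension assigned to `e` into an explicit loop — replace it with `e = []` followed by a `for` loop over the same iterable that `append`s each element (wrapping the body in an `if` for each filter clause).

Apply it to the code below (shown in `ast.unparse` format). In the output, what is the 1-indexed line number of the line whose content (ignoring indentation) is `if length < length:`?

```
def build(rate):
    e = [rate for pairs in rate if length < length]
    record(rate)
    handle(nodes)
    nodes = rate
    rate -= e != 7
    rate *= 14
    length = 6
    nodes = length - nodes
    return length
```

Transformed code:
def build(rate):
    e = []
    for pairs in rate:
        if length < length:
            e.append(rate)
    record(rate)
    handle(nodes)
    nodes = rate
    rate -= e != 7
    rate *= 14
    length = 6
    nodes = length - nodes
    return length

4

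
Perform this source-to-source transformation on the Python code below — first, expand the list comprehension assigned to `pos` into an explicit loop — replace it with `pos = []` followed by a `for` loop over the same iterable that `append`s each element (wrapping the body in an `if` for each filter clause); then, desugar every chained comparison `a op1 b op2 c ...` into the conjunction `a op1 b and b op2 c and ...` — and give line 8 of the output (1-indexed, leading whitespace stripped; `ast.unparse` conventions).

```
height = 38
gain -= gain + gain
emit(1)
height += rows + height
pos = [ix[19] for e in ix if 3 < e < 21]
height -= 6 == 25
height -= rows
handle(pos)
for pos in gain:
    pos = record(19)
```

pos.append(ix[19])

Transformed code:
height = 38
gain -= gain + gain
emit(1)
height += rows + height
pos = []
for e in ix:
    if 3 < e and e < 21:
        pos.append(ix[19])
height -= 6 == 25
height -= rows
handle(pos)
for pos in gain:
    pos = record(19)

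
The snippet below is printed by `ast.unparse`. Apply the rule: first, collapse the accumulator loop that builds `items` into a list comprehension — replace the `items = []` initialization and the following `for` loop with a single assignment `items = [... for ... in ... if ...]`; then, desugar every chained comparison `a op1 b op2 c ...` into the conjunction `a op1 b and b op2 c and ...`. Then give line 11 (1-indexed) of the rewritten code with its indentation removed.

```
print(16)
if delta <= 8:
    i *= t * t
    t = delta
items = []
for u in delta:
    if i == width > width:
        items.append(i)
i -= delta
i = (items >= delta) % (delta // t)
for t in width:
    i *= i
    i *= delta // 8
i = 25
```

Transformed code:
print(16)
if delta <= 8:
    i *= t * t
    t = delta
items = [i for u in delta if i == width and width > width]
i -= delta
i = (items >= delta) % (delta // t)
for t in width:
    i *= i
    i *= delta // 8
i = 25

i = 25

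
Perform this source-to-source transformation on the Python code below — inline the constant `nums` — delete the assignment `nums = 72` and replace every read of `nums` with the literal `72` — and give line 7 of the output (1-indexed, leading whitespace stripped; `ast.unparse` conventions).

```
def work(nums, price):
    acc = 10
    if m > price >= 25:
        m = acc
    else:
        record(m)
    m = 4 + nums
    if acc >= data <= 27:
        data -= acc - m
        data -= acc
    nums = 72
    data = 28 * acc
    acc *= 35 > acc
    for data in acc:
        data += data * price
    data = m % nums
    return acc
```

m = 4 + 72

Transformed code:
def work(nums, price):
    acc = 10
    if m > price >= 25:
        m = acc
    else:
        record(m)
    m = 4 + 72
    if acc >= data <= 27:
        data -= acc - m
        data -= acc
    data = 28 * acc
    acc *= 35 > acc
    for data in acc:
        data += data * price
    data = m % 72
    return acc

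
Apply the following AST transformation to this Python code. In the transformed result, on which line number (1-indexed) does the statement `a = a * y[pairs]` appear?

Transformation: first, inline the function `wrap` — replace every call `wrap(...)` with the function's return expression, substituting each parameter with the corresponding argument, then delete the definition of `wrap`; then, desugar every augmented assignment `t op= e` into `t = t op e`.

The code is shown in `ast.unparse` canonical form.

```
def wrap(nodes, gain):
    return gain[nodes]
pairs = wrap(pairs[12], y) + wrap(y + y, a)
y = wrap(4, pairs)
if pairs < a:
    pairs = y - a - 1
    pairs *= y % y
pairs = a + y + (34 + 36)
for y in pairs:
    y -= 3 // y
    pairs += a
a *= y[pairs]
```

Transformed code:
pairs = y[pairs[12]] + a[y + y]
y = pairs[4]
if pairs < a:
    pairs = y - a - 1
    pairs = pairs * (y % y)
pairs = a + y + (34 + 36)
for y in pairs:
    y = y - 3 // y
    pairs = pairs + a
a = a * y[pairs]

10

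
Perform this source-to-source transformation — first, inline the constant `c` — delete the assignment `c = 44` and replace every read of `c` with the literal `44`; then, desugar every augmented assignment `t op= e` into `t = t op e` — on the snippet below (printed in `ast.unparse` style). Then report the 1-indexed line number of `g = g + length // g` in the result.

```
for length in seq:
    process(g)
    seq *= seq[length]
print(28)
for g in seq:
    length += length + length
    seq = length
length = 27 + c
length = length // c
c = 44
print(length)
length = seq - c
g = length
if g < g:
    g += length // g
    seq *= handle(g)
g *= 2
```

Transformed code:
for length in seq:
    process(g)
    seq = seq * seq[length]
print(28)
for g in seq:
    length = length + (length + length)
    seq = length
length = 27 + 44
length = length // 44
print(length)
length = seq - 44
g = length
if g < g:
    g = g + length // g
    seq = seq * handle(g)
g = g * 2

14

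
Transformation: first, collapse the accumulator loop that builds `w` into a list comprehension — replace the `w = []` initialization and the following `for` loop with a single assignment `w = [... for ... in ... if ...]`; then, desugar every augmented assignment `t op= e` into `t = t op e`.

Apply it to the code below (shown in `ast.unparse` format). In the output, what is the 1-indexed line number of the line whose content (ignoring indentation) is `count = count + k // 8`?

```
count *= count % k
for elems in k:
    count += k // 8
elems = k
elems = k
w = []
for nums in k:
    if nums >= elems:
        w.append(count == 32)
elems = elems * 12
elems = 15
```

3

Transformed code:
count = count * (count % k)
for elems in k:
    count = count + k // 8
elems = k
elems = k
w = [count == 32 for nums in k if nums >= elems]
elems = elems * 12
elems = 15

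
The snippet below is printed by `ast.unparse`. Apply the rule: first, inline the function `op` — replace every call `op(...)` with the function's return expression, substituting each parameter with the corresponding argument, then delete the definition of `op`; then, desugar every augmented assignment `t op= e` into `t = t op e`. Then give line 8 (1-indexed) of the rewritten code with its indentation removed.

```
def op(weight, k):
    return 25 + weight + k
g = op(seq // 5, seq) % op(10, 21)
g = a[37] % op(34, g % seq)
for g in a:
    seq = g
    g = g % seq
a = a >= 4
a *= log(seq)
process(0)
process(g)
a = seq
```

Transformed code:
g = (25 + seq // 5 + seq) % (25 + 10 + 21)
g = a[37] % (25 + 34 + g % seq)
for g in a:
    seq = g
    g = g % seq
a = a >= 4
a = a * log(seq)
process(0)
process(g)
a = seq

process(0)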